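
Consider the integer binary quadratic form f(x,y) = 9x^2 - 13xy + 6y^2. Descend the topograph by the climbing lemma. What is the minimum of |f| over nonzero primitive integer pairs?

translate: b→5 (≡-13 mod 18), so (9,-13,6)→(9,5,2)
flip: (9,5,2)→(2,-5,9)
translate: b→-1 (≡-5 mod 4), so (2,-5,9)→(2,-1,6)
reduced (well bottom): (2,-1,6) with a≤c, −a<b≤a
well minimum = a = 2

2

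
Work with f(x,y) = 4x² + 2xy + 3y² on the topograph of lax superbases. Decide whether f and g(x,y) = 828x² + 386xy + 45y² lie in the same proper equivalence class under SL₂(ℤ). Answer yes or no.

D₁ = -44, D₂ = -44
f: flip: (4,2,3)→(3,-2,4)
f: reduced (well bottom): (3,-2,4) with a≤c, −a<b≤a
g: flip: (828,386,45)→(45,-386,828)
g: translate: b→-26 (≡-386 mod 90), so (45,-386,828)→(45,-26,4)
g: flip: (45,-26,4)→(4,26,45)
g: translate: b→2 (≡26 mod 8), so (4,26,45)→(4,2,3)
g: flip: (4,2,3)→(3,-2,4)
g: reduced (well bottom): (3,-2,4) with a≤c, −a<b≤a
reduced forms (3, -2, 4) vs (3, -2, 4) ⇒ equivalent

yes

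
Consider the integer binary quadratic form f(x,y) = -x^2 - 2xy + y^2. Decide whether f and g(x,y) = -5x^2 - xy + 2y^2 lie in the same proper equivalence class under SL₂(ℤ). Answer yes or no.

D₁ = 8, D₂ = 41
discriminants differ ⇒ not SL₂(ℤ)-equivalent

no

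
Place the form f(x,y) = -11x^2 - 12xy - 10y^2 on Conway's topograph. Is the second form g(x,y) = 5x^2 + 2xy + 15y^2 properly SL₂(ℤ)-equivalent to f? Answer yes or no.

D₁ = -296, D₂ = -296
f is negative-definite; reduce −f:
−f: translate: b→-10 (≡12 mod 22), so (11,12,10)→(11,-10,9)
−f: flip: (11,-10,9)→(9,10,11)
−f: translate: b→-8 (≡10 mod 18), so (9,10,11)→(9,-8,10)
−f: reduced (well bottom): (9,-8,10) with a≤c, −a<b≤a
flip sign back: reduced form of f is (-9,8,-10)
g: reduced (well bottom): (5,2,15) with a≤c, −a<b≤a
reduced forms (-9, 8, -10) vs (5, 2, 15) ⇒ inequivalent

no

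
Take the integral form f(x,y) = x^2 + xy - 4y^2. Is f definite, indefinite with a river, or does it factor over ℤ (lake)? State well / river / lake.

D = b²−4ac = 1² − 4·1·(-4) = 17
D > 0 non-square ⇒ indefinite ⇒ periodic river

river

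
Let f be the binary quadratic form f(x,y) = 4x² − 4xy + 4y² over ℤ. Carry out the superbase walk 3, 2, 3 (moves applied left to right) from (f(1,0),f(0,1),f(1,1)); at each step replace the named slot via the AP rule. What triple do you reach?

start (4,4,4) = (f(1,0),f(0,1),f(1,1))
replace slot 3: 2·(4+4) − 4 = 12 → (4,4,12)
replace slot 2: 2·(4+12) − 4 = 28 → (4,28,12)
replace slot 3: 2·(4+28) − 12 = 52 → (4,28,52)

4,28,52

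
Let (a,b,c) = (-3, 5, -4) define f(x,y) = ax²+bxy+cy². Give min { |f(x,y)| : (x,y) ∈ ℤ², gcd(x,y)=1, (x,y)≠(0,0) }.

translate: b→1 (≡-5 mod 6), so (3,-5,4)→(3,1,2)
flip: (3,1,2)→(2,-1,3)
reduced (well bottom): (2,-1,3) with a≤c, −a<b≤a
well minimum |f| = |-2| = 2 (negative-definite)

2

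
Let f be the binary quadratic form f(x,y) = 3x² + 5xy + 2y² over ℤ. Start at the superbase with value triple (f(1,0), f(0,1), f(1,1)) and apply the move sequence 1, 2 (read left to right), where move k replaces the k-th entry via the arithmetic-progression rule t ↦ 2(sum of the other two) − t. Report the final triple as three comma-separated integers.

start (3,2,10) = (f(1,0),f(0,1),f(1,1))
replace slot 1: 2·(2+10) − 3 = 21 → (21,2,10)
replace slot 2: 2·(21+10) − 2 = 60 → (21,60,10)

21,60,10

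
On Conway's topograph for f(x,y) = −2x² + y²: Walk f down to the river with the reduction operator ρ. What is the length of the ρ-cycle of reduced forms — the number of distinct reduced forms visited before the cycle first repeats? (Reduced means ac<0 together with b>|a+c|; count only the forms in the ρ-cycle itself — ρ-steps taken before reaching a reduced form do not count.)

D = 8, ⌊√D⌋ = 2
descent: ρ → (1,2,-1)  [lands on river]
river: ρ → (-1,2,1)
ρ-cycle length = 2 (tail of 1 descent step not counted)

2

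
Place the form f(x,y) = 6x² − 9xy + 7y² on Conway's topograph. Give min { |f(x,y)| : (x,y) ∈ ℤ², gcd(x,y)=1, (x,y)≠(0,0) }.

translate: b→3 (≡-9 mod 12), so (6,-9,7)→(6,3,4)
flip: (6,3,4)→(4,-3,6)
reduced (well bottom): (4,-3,6) with a≤c, −a<b≤a
well minimum = a = 4

4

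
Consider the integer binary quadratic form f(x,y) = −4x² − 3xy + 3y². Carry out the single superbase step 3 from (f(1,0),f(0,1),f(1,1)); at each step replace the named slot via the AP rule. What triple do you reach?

start (-4,3,-4) = (f(1,0),f(0,1),f(1,1))
replace slot 3: 2·((-4)+3) − (-4) = 2 → (-4,3,2)

-4,3,2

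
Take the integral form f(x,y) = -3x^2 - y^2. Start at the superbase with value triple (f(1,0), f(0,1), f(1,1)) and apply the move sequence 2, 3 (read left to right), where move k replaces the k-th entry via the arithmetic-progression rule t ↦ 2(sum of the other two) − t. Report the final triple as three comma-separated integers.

start (-3,-1,-4) = (f(1,0),f(0,1),f(1,1))
replace slot 2: 2·((-3)+(-4)) − (-1) = -13 → (-3,-13,-4)
replace slot 3: 2·((-3)+(-13)) − (-4) = -28 → (-3,-13,-28)

-3,-13,-28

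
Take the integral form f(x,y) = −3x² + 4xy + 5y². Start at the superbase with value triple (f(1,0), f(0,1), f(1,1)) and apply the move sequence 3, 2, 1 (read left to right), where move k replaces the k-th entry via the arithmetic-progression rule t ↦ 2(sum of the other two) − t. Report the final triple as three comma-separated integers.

start (-3,5,6) = (f(1,0),f(0,1),f(1,1))
replace slot 3: 2·((-3)+5) − 6 = -2 → (-3,5,-2)
replace slot 2: 2·((-3)+(-2)) − 5 = -15 → (-3,-15,-2)
replace slot 1: 2·((-15)+(-2)) − (-3) = -31 → (-31,-15,-2)

-31,-15,-2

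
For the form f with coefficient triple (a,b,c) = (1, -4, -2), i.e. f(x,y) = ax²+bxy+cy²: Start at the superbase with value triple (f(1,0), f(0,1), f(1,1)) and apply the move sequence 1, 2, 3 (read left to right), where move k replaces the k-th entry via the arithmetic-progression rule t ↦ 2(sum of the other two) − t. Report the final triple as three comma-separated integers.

start (1,-2,-5) = (f(1,0),f(0,1),f(1,1))
replace slot 1: 2·((-2)+(-5)) − 1 = -15 → (-15,-2,-5)
replace slot 2: 2·((-15)+(-5)) − (-2) = -38 → (-15,-38,-5)
replace slot 3: 2·((-15)+(-38)) − (-5) = -101 → (-15,-38,-101)

-15,-38,-101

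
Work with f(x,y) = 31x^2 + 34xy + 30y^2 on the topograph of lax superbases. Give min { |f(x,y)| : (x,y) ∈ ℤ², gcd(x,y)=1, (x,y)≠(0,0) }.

translate: b→-28 (≡34 mod 62), so (31,34,30)→(31,-28,27)
flip: (31,-28,27)→(27,28,31)
translate: b→-26 (≡28 mod 54), so (27,28,31)→(27,-26,30)
reduced (well bottom): (27,-26,30) with a≤c, −a<b≤a
well minimum = a = 27

27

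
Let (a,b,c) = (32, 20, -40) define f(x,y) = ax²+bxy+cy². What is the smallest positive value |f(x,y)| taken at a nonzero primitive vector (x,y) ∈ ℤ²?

river: ρ → (-40,60,12)
river: ρ → (12,60,-40)
river: ρ → (-40,20,32)
river: ρ → (32,44,-28)
river: ρ → (-28,68,8)
river: ρ → (8,60,-60)
river: ρ → (-60,60,8)
river: ρ → (8,68,-28)
river: ρ → (-28,44,32)
river: ρ → (32,20,-40)
closes: descent 0, river 10
min |a| on river = 8

8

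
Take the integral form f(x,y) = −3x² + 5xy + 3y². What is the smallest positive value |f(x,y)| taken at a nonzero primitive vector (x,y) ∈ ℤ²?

river: ρ → (3,7,-1)
river: ρ → (-1,7,3)
river: ρ → (3,5,-3)
river: ρ → (-3,7,1)
river: ρ → (1,7,-3)
river: ρ → (-3,5,3)
closes: descent 0, river 6
min |a| on river = 1

1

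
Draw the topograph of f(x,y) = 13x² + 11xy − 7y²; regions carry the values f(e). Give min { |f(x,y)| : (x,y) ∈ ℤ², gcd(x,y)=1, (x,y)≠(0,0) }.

river: ρ → (-7,17,7)
river: ρ → (7,11,-13)
river: ρ → (-13,15,5)
river: ρ → (5,15,-13)
river: ρ → (-13,11,7)
river: ρ → (7,17,-7)
river: ρ → (-7,11,13)
river: ρ → (13,15,-5)
river: ρ → (-5,15,13)
river: ρ → (13,11,-7)
closes: descent 0, river 10
min |a| on river = 5

5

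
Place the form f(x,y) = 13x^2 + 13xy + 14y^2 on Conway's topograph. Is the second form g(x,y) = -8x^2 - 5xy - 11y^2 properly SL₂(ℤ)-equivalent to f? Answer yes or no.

D₁ = -559, D₂ = -327
discriminants differ ⇒ not SL₂(ℤ)-equivalent

no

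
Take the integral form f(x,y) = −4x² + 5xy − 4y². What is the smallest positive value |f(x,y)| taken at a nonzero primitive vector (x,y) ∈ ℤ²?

translate: b→3 (≡-5 mod 8), so (4,-5,4)→(4,3,3)
flip: (4,3,3)→(3,-3,4)
translate: b→3 (≡-3 mod 6), so (3,-3,4)→(3,3,4)
reduced (well bottom): (3,3,4) with a≤c, −a<b≤a
well minimum |f| = |-3| = 3 (negative-definite)

3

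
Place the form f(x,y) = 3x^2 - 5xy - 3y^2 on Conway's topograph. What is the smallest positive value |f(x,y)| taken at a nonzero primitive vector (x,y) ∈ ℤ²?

descent: ρ → (-3,5,3)  [lands on river]
river: ρ → (3,7,-1)
river: ρ → (-1,7,3)
river: ρ → (3,5,-3)
river: ρ → (-3,7,1)
river: ρ → (1,7,-3)
closes: descent 1, river 6
min |a| on river = 1

1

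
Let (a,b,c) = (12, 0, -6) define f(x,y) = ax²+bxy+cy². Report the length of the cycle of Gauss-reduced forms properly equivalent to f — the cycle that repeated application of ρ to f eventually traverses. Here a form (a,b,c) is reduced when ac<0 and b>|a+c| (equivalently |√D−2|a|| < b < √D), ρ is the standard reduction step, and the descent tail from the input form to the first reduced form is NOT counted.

D = 288, ⌊√D⌋ = 16
descent: ρ → (-6,12,6)  [lands on river]
river: ρ → (6,12,-6)
ρ-cycle length = 2 (tail of 1 descent step not counted)

2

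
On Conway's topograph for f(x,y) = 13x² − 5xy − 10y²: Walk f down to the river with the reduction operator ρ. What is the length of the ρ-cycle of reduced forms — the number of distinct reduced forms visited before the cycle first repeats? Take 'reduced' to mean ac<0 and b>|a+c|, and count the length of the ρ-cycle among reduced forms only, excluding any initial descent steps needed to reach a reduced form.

D = 545, ⌊√D⌋ = 23
descent: ρ → (-10,5,13)  [lands on river]
river: ρ → (13,21,-2)
river: ρ → (-2,23,2)
river: ρ → (2,21,-13)
river: ρ → (-13,5,10)
river: ρ → (10,15,-8)
river: ρ → (-8,17,8)
river: ρ → (8,15,-10)
ρ-cycle length = 8 (tail of 1 descent step not counted)

8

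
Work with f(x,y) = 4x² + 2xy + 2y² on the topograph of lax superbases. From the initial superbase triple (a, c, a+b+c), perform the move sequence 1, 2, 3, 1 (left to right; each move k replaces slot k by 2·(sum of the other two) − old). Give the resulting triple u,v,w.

start (4,2,8) = (f(1,0),f(0,1),f(1,1))
replace slot 1: 2·(2+8) − 4 = 16 → (16,2,8)
replace slot 2: 2·(16+8) − 2 = 46 → (16,46,8)
replace slot 3: 2·(16+46) − 8 = 116 → (16,46,116)
replace slot 1: 2·(46+116) − 16 = 308 → (308,46,116)

308,46,116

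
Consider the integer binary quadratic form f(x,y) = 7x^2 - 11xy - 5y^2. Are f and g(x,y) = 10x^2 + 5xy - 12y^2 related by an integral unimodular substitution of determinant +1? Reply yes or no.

D₁ = 261, D₂ = 505
discriminants differ ⇒ not SL₂(ℤ)-equivalent

no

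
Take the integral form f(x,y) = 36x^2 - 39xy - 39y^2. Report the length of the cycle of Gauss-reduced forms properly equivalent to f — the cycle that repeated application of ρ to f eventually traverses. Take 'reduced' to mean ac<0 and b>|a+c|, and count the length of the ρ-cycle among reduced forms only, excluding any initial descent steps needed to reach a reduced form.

D = 7137, ⌊√D⌋ = 84
descent: ρ → (-39,39,36)  [lands on river]
river: ρ → (36,33,-42)
river: ρ → (-42,51,27)
river: ρ → (27,57,-36)
river: ρ → (-36,15,48)
river: ρ → (48,81,-3)
river: ρ → (-3,81,48)
river: ρ → (48,15,-36)
river: ρ → (-36,57,27)
river: ρ → (27,51,-42)
river: ρ → (-42,33,36)
river: ρ → (36,39,-39)
ρ-cycle length = 12 (tail of 1 descent step not counted)

12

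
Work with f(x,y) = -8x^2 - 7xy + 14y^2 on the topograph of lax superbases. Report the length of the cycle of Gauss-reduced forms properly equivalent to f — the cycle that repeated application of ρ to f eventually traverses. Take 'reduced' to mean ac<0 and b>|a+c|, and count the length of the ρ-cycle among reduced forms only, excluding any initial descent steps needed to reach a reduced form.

D = 497, ⌊√D⌋ = 22
descent: ρ → (14,7,-8)  [lands on river]
river: ρ → (-8,9,13)
river: ρ → (13,17,-4)
river: ρ → (-4,15,17)
river: ρ → (17,19,-2)
river: ρ → (-2,21,7)
river: ρ → (7,21,-2)
river: ρ → (-2,19,17)
river: ρ → (17,15,-4)
river: ρ → (-4,17,13)
river: ρ → (13,9,-8)
river: ρ → (-8,7,14)
river: ρ → (14,21,-1)
river: ρ → (-1,21,14)
ρ-cycle length = 14 (tail of 1 descent step not counted)

14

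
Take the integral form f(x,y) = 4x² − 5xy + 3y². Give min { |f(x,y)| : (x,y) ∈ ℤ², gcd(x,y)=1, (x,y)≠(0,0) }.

translate: b→3 (≡-5 mod 8), so (4,-5,3)→(4,3,2)
flip: (4,3,2)→(2,-3,4)
translate: b→1 (≡-3 mod 4), so (2,-3,4)→(2,1,3)
reduced (well bottom): (2,1,3) with a≤c, −a<b≤a
well minimum = a = 2

2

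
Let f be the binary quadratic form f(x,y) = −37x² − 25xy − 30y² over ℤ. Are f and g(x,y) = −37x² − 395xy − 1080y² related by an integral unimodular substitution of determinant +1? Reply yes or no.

D₁ = -3815, D₂ = -3815
f is negative-definite; reduce −f:
−f: flip: (37,25,30)→(30,-25,37)
−f: reduced (well bottom): (30,-25,37) with a≤c, −a<b≤a
flip sign back: reduced form of f is (-30,25,-37)
g is negative-definite; reduce −g:
−g: translate: b→25 (≡395 mod 74), so (37,395,1080)→(37,25,30)
−g: flip: (37,25,30)→(30,-25,37)
−g: reduced (well bottom): (30,-25,37) with a≤c, −a<b≤a
flip sign back: reduced form of g is (-30,25,-37)
reduced forms (-30, 25, -37) vs (-30, 25, -37) ⇒ equivalent

yes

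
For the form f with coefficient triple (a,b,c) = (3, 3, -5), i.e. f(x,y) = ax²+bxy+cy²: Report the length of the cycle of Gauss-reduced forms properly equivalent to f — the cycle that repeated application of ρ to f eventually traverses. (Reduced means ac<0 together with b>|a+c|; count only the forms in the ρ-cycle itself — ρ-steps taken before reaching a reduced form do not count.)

D = 69, ⌊√D⌋ = 8
river: ρ → (-5,7,1)
river: ρ → (1,7,-5)
river: ρ → (-5,3,3)
river: ρ → (3,3,-5)
ρ-cycle length = 4 (tail of 0 descent steps not counted)

4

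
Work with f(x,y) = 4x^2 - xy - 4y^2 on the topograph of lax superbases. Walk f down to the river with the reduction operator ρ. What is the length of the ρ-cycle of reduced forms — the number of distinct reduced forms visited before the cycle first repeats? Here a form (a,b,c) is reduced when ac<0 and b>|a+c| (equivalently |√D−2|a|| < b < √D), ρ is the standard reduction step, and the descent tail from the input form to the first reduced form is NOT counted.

D = 65, ⌊√D⌋ = 8
descent: ρ → (-4,1,4)  [lands on river]
river: ρ → (4,7,-1)
river: ρ → (-1,7,4)
river: ρ → (4,1,-4)
river: ρ → (-4,7,1)
river: ρ → (1,7,-4)
ρ-cycle length = 6 (tail of 1 descent step not counted)

6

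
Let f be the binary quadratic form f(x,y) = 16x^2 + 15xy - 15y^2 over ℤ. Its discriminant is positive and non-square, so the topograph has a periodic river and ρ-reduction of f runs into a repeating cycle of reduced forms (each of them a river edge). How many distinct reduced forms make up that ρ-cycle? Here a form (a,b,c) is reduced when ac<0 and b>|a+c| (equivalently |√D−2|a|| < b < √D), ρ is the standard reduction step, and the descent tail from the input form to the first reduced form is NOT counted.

D = 1185, ⌊√D⌋ = 34
river: ρ → (-15,15,16)
river: ρ → (16,17,-14)
river: ρ → (-14,11,19)
river: ρ → (19,27,-6)
river: ρ → (-6,33,4)
river: ρ → (4,31,-14)
river: ρ → (-14,25,10)
river: ρ → (10,15,-24)
river: ρ → (-24,33,1)
river: ρ → (1,33,-24)
river: ρ → (-24,15,10)
river: ρ → (10,25,-14)
river: ρ → (-14,31,4)
river: ρ → (4,33,-6)
river: ρ → (-6,27,19)
river: ρ → (19,11,-14)
river: ρ → (-14,17,16)
river: ρ → (16,15,-15)
ρ-cycle length = 18 (tail of 0 descent steps not counted)

18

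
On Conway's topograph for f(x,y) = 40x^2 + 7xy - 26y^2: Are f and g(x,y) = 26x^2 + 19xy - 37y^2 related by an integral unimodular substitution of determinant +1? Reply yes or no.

D₁ = 4209, D₂ = 4209
river cycle of f (length 42): (-26, 45, 21), (21, 39, -32), (-32, 25, 28), (28, 31, -29), (-29, 27, 30), (30, 33, -26), (-26, 19, 37), (37, 55, -8), (-8, 57, 30), (30, 63, -2), … (32 more)
river cycle of g (length 42): (-37, 55, 8), (8, 57, -30), (-30, 63, 2), (2, 61, -61), (-61, 61, 2), (2, 63, -30), (-30, 57, 8), (8, 55, -37), (-37, 19, 26), (26, 33, -30), … (32 more)
cycles differ ⇒ inequivalent

no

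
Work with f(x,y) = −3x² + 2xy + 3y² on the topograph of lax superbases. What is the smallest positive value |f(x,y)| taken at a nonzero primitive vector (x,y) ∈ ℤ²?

river: ρ → (3,4,-2)
river: ρ → (-2,4,3)
river: ρ → (3,2,-3)
river: ρ → (-3,4,2)
river: ρ → (2,4,-3)
river: ρ → (-3,2,3)
closes: descent 0, river 6
min |a| on river = 2

2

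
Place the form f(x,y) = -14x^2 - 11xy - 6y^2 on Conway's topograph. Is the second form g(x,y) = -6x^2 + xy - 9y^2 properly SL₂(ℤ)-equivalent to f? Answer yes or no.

D₁ = -215, D₂ = -215
f is negative-definite; reduce −f:
−f: flip: (14,11,6)→(6,-11,14)
−f: translate: b→1 (≡-11 mod 12), so (6,-11,14)→(6,1,9)
−f: reduced (well bottom): (6,1,9) with a≤c, −a<b≤a
flip sign back: reduced form of f is (-6,-1,-9)
g is negative-definite; reduce −g:
−g: reduced (well bottom): (6,-1,9) with a≤c, −a<b≤a
flip sign back: reduced form of g is (-6,1,-9)
reduced forms (-6, -1, -9) vs (-6, 1, -9) ⇒ inequivalent

no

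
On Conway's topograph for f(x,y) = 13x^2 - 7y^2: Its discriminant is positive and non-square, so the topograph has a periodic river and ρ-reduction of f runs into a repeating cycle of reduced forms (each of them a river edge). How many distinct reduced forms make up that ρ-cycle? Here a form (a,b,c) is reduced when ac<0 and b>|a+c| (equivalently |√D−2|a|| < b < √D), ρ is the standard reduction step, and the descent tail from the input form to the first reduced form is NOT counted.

D = 364, ⌊√D⌋ = 19
descent: ρ → (-7,14,6)  [lands on river]
river: ρ → (6,10,-11)
river: ρ → (-11,12,5)
river: ρ → (5,18,-2)
river: ρ → (-2,18,5)
river: ρ → (5,12,-11)
river: ρ → (-11,10,6)
river: ρ → (6,14,-7)
ρ-cycle length = 8 (tail of 1 descent step not counted)

8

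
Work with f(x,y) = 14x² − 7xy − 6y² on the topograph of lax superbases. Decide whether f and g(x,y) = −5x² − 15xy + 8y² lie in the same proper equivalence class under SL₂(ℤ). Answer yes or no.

D₁ = 385, D₂ = 385
river cycle of f (length 12): (-6, 19, 1), (1, 19, -6), (-6, 17, 4), (4, 15, -10), (-10, 5, 9), (9, 13, -6), (-6, 11, 11), (11, 11, -6), (-6, 13, 9), (9, 5, -10), … (2 more)
river cycle of g (length 10): (8, 15, -5), (-5, 15, 8), (8, 17, -3), (-3, 19, 2), (2, 17, -12), (-12, 7, 7), (7, 7, -12), (-12, 17, 2), (2, 19, -3), (-3, 17, 8)
cycles differ ⇒ inequivalent

no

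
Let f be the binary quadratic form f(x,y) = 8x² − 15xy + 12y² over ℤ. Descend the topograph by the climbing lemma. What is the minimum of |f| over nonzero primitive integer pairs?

translate: b→1 (≡-15 mod 16), so (8,-15,12)→(8,1,5)
flip: (8,1,5)→(5,-1,8)
reduced (well bottom): (5,-1,8) with a≤c, −a<b≤a
well minimum = a = 5

5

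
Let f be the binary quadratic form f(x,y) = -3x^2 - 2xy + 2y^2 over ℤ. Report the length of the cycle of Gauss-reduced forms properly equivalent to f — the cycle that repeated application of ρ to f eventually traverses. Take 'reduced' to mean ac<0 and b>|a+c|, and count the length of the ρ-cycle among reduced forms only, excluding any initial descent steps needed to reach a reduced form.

D = 28, ⌊√D⌋ = 5
descent: ρ → (2,2,-3)  [lands on river]
river: ρ → (-3,4,1)
river: ρ → (1,4,-3)
river: ρ → (-3,2,2)
ρ-cycle length = 4 (tail of 1 descent step not counted)

4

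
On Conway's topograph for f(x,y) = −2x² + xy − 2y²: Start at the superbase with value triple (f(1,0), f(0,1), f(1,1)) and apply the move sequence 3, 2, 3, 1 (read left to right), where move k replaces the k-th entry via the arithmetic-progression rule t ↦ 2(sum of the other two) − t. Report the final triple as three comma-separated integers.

start (-2,-2,-3) = (f(1,0),f(0,1),f(1,1))
replace slot 3: 2·((-2)+(-2)) − (-3) = -5 → (-2,-2,-5)
replace slot 2: 2·((-2)+(-5)) − (-2) = -12 → (-2,-12,-5)
replace slot 3: 2·((-2)+(-12)) − (-5) = -23 → (-2,-12,-23)
replace slot 1: 2·((-12)+(-23)) − (-2) = -68 → (-68,-12,-23)

-68,-12,-23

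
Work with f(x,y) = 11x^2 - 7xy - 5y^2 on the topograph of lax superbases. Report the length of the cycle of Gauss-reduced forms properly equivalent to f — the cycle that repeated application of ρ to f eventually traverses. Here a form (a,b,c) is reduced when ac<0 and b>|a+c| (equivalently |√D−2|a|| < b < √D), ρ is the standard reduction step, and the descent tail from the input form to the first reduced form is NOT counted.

D = 269, ⌊√D⌋ = 16
descent: ρ → (-5,7,11)  [lands on river]
river: ρ → (11,15,-1)
river: ρ → (-1,15,11)
river: ρ → (11,7,-5)
river: ρ → (-5,13,5)
river: ρ → (5,7,-11)
river: ρ → (-11,15,1)
river: ρ → (1,15,-11)
river: ρ → (-11,7,5)
river: ρ → (5,13,-5)
ρ-cycle length = 10 (tail of 1 descent step not counted)

10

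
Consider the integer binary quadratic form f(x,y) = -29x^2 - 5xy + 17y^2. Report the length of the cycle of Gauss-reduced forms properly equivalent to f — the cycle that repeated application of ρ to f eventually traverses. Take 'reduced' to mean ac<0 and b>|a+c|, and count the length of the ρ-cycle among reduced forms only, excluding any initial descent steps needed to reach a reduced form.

D = 1997, ⌊√D⌋ = 44
descent: ρ → (17,39,-7)  [lands on river]
river: ρ → (-7,31,37)
river: ρ → (37,43,-1)
river: ρ → (-1,43,37)
river: ρ → (37,31,-7)
river: ρ → (-7,39,17)
river: ρ → (17,29,-17)
river: ρ → (-17,39,7)
river: ρ → (7,31,-37)
river: ρ → (-37,43,1)
river: ρ → (1,43,-37)
river: ρ → (-37,31,7)
river: ρ → (7,39,-17)
river: ρ → (-17,29,17)
ρ-cycle length = 14 (tail of 1 descent step not counted)

14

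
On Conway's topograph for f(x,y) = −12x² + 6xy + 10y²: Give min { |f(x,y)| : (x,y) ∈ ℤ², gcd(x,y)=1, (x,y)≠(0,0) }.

river: ρ → (10,14,-8)
river: ρ → (-8,18,6)
river: ρ → (6,18,-8)
river: ρ → (-8,14,10)
river: ρ → (10,6,-12)
river: ρ → (-12,18,4)
river: ρ → (4,22,-2)
river: ρ → (-2,22,4)
river: ρ → (4,18,-12)
river: ρ → (-12,6,10)
closes: descent 0, river 10
min |a| on river = 2

2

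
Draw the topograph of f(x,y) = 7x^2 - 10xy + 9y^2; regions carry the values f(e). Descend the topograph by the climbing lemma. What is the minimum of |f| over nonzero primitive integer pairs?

translate: b→4 (≡-10 mod 14), so (7,-10,9)→(7,4,6)
flip: (7,4,6)→(6,-4,7)
reduced (well bottom): (6,-4,7) with a≤c, −a<b≤a
well minimum = a = 6

6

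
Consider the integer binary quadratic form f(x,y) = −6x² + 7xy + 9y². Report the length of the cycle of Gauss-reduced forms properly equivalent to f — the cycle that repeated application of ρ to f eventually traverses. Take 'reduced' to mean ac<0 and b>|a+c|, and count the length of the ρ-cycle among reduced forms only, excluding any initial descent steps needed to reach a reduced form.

D = 265, ⌊√D⌋ = 16
river: ρ → (9,11,-4)
river: ρ → (-4,13,6)
river: ρ → (6,11,-6)
river: ρ → (-6,13,4)
river: ρ → (4,11,-9)
river: ρ → (-9,7,6)
river: ρ → (6,5,-10)
river: ρ → (-10,15,1)
river: ρ → (1,15,-10)
river: ρ → (-10,5,6)
river: ρ → (6,7,-9)
river: ρ → (-9,11,4)
river: ρ → (4,13,-6)
river: ρ → (-6,11,6)
river: ρ → (6,13,-4)
river: ρ → (-4,11,9)
river: ρ → (9,7,-6)
river: ρ → (-6,5,10)
river: ρ → (10,15,-1)
river: ρ → (-1,15,10)
river: ρ → (10,5,-6)
river: ρ → (-6,7,9)
ρ-cycle length = 22 (tail of 0 descent steps not counted)

22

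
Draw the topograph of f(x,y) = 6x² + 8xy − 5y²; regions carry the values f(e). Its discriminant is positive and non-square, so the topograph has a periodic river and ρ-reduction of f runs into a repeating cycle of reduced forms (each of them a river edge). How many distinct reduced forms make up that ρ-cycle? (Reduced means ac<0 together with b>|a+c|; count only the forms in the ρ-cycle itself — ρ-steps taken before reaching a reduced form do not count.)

D = 184, ⌊√D⌋ = 13
river: ρ → (-5,12,2)
river: ρ → (2,12,-5)
river: ρ → (-5,8,6)
river: ρ → (6,4,-7)
river: ρ → (-7,10,3)
river: ρ → (3,8,-10)
river: ρ → (-10,12,1)
river: ρ → (1,12,-10)
river: ρ → (-10,8,3)
river: ρ → (3,10,-7)
river: ρ → (-7,4,6)
river: ρ → (6,8,-5)
ρ-cycle length = 12 (tail of 0 descent steps not counted)

12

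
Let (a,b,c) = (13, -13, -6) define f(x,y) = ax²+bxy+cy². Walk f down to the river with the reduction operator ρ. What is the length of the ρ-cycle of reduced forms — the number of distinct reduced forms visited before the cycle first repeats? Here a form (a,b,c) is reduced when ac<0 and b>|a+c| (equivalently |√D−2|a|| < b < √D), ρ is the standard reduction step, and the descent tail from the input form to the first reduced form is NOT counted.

D = 481, ⌊√D⌋ = 21
descent: ρ → (-6,13,13)  [lands on river]
river: ρ → (13,13,-6)
river: ρ → (-6,11,15)
river: ρ → (15,19,-2)
river: ρ → (-2,21,5)
river: ρ → (5,19,-6)
river: ρ → (-6,17,8)
river: ρ → (8,15,-8)
river: ρ → (-8,17,6)
river: ρ → (6,19,-5)
river: ρ → (-5,21,2)
river: ρ → (2,19,-15)
river: ρ → (-15,11,6)
river: ρ → (6,13,-13)
river: ρ → (-13,13,6)
river: ρ → (6,11,-15)
river: ρ → (-15,19,2)
river: ρ → (2,21,-5)
river: ρ → (-5,19,6)
river: ρ → (6,17,-8)
river: ρ → (-8,15,8)
river: ρ → (8,17,-6)
river: ρ → (-6,19,5)
river: ρ → (5,21,-2)
river: ρ → (-2,19,15)
river: ρ → (15,11,-6)
ρ-cycle length = 26 (tail of 1 descent step not counted)

26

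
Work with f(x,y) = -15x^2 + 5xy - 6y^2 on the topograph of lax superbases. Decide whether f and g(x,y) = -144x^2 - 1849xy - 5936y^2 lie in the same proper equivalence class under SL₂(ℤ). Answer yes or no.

D₁ = -335, D₂ = -335
f is negative-definite; reduce −f:
−f: flip: (15,-5,6)→(6,5,15)
−f: reduced (well bottom): (6,5,15) with a≤c, −a<b≤a
flip sign back: reduced form of f is (-6,-5,-15)
g is negative-definite; reduce −g:
−g: translate: b→121 (≡1849 mod 288), so (144,1849,5936)→(144,121,26)
−g: flip: (144,121,26)→(26,-121,144)
−g: translate: b→-17 (≡-121 mod 52), so (26,-121,144)→(26,-17,6)
−g: flip: (26,-17,6)→(6,17,26)
−g: translate: b→5 (≡17 mod 12), so (6,17,26)→(6,5,15)
−g: reduced (well bottom): (6,5,15) with a≤c, −a<b≤a
flip sign back: reduced form of g is (-6,-5,-15)
reduced forms (-6, -5, -15) vs (-6, -5, -15) ⇒ equivalent

yes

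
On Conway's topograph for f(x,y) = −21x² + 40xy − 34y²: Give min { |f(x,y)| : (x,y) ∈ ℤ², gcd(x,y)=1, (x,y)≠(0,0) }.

translate: b→2 (≡-40 mod 42), so (21,-40,34)→(21,2,15)
flip: (21,2,15)→(15,-2,21)
reduced (well bottom): (15,-2,21) with a≤c, −a<b≤a
well minimum |f| = |-15| = 15 (negative-definite)

15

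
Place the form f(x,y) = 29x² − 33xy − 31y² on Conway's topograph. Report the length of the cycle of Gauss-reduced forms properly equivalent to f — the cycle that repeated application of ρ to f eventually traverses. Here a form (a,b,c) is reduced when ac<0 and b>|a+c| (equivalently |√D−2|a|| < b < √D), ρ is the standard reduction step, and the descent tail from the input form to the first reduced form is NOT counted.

D = 4685, ⌊√D⌋ = 68
descent: ρ → (-31,33,29)  [lands on river]
river: ρ → (29,25,-35)
river: ρ → (-35,45,19)
river: ρ → (19,31,-49)
river: ρ → (-49,67,1)
river: ρ → (1,67,-49)
river: ρ → (-49,31,19)
river: ρ → (19,45,-35)
river: ρ → (-35,25,29)
river: ρ → (29,33,-31)
river: ρ → (-31,29,31)
river: ρ → (31,33,-29)
river: ρ → (-29,25,35)
river: ρ → (35,45,-19)
river: ρ → (-19,31,49)
river: ρ → (49,67,-1)
river: ρ → (-1,67,49)
river: ρ → (49,31,-19)
river: ρ → (-19,45,35)
river: ρ → (35,25,-29)
river: ρ → (-29,33,31)
river: ρ → (31,29,-31)
ρ-cycle length = 22 (tail of 1 descent step not counted)

22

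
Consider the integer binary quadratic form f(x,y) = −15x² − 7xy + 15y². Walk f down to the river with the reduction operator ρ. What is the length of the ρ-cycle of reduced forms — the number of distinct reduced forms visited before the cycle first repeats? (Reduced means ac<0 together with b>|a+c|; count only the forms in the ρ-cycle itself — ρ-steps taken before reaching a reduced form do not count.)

D = 949, ⌊√D⌋ = 30
descent: ρ → (15,7,-15)  [lands on river]
river: ρ → (-15,23,7)
river: ρ → (7,19,-21)
river: ρ → (-21,23,5)
river: ρ → (5,27,-11)
river: ρ → (-11,17,15)
river: ρ → (15,13,-13)
river: ρ → (-13,13,15)
river: ρ → (15,17,-11)
river: ρ → (-11,27,5)
river: ρ → (5,23,-21)
river: ρ → (-21,19,7)
river: ρ → (7,23,-15)
river: ρ → (-15,7,15)
river: ρ → (15,23,-7)
river: ρ → (-7,19,21)
river: ρ → (21,23,-5)
river: ρ → (-5,27,11)
river: ρ → (11,17,-15)
river: ρ → (-15,13,13)
river: ρ → (13,13,-15)
river: ρ → (-15,17,11)
river: ρ → (11,27,-5)
river: ρ → (-5,23,21)
river: ρ → (21,19,-7)
river: ρ → (-7,23,15)
ρ-cycle length = 26 (tail of 1 descent step not counted)

26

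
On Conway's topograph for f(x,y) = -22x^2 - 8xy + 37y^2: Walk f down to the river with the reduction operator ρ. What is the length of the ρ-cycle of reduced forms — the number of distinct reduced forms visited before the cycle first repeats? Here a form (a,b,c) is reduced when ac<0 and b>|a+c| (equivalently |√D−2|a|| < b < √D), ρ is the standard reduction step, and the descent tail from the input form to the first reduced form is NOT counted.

D = 3320, ⌊√D⌋ = 57
descent: ρ → (37,8,-22)
descent: ρ → (-22,36,23)  [lands on river]
river: ρ → (23,56,-2)
river: ρ → (-2,56,23)
river: ρ → (23,36,-22)
river: ρ → (-22,52,7)
river: ρ → (7,46,-43)
river: ρ → (-43,40,10)
river: ρ → (10,40,-43)
river: ρ → (-43,46,7)
river: ρ → (7,52,-22)
ρ-cycle length = 10 (tail of 2 descent steps not counted)

10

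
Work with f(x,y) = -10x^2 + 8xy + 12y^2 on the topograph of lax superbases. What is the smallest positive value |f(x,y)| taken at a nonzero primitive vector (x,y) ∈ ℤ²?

river: ρ → (12,16,-6)
river: ρ → (-6,20,6)
river: ρ → (6,16,-12)
river: ρ → (-12,8,10)
river: ρ → (10,12,-10)
river: ρ → (-10,8,12)
closes: descent 0, river 6
min |a| on river = 6

6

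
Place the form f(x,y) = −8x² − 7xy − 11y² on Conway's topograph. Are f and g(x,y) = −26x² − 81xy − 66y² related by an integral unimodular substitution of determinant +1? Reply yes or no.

D₁ = -303, D₂ = -303
f is negative-definite; reduce −f:
−f: reduced (well bottom): (8,7,11) with a≤c, −a<b≤a
flip sign back: reduced form of f is (-8,-7,-11)
g is negative-definite; reduce −g:
−g: translate: b→-23 (≡81 mod 52), so (26,81,66)→(26,-23,8)
−g: flip: (26,-23,8)→(8,23,26)
−g: translate: b→7 (≡23 mod 16), so (8,23,26)→(8,7,11)
−g: reduced (well bottom): (8,7,11) with a≤c, −a<b≤a
flip sign back: reduced form of g is (-8,-7,-11)
reduced forms (-8, -7, -11) vs (-8, -7, -11) ⇒ equivalent

yes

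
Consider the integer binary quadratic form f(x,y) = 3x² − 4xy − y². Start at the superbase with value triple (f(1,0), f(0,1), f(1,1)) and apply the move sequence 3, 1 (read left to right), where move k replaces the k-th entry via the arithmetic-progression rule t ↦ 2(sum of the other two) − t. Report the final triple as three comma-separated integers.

start (3,-1,-2) = (f(1,0),f(0,1),f(1,1))
replace slot 3: 2·(3+(-1)) − (-2) = 6 → (3,-1,6)
replace slot 1: 2·((-1)+6) − 3 = 7 → (7,-1,6)

7,-1,6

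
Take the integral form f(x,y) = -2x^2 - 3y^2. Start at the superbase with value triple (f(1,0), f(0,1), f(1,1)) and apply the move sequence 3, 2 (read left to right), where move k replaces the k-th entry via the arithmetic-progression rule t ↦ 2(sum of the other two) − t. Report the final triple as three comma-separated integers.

start (-2,-3,-5) = (f(1,0),f(0,1),f(1,1))
replace slot 3: 2·((-2)+(-3)) − (-5) = -5 → (-2,-3,-5)
replace slot 2: 2·((-2)+(-5)) − (-3) = -11 → (-2,-11,-5)

-2,-11,-5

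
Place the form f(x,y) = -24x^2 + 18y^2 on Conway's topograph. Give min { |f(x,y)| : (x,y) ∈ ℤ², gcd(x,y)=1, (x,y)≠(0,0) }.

descent: ρ → (18,36,-6)  [lands on river]
river: ρ → (-6,36,18)
closes: descent 1, river 2
min |a| on river = 6

6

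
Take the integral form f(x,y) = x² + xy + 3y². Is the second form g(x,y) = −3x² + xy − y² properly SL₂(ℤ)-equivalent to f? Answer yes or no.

D₁ = -11, D₂ = -11
f: reduced (well bottom): (1,1,3) with a≤c, −a<b≤a
g is negative-definite; reduce −g:
−g: flip: (3,-1,1)→(1,1,3)
−g: reduced (well bottom): (1,1,3) with a≤c, −a<b≤a
flip sign back: reduced form of g is (-1,-1,-3)
reduced forms (1, 1, 3) vs (-1, -1, -3) ⇒ inequivalent

no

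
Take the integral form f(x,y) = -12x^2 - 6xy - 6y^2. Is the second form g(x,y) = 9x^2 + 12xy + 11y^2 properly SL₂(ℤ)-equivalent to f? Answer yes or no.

D₁ = -252, D₂ = -252
f is negative-definite; reduce −f:
−f: flip: (12,6,6)→(6,-6,12)
−f: translate: b→6 (≡-6 mod 12), so (6,-6,12)→(6,6,12)
−f: reduced (well bottom): (6,6,12) with a≤c, −a<b≤a
flip sign back: reduced form of f is (-6,-6,-12)
g: translate: b→-6 (≡12 mod 18), so (9,12,11)→(9,-6,8)
g: flip: (9,-6,8)→(8,6,9)
g: reduced (well bottom): (8,6,9) with a≤c, −a<b≤a
reduced forms (-6, -6, -12) vs (8, 6, 9) ⇒ inequivalent

no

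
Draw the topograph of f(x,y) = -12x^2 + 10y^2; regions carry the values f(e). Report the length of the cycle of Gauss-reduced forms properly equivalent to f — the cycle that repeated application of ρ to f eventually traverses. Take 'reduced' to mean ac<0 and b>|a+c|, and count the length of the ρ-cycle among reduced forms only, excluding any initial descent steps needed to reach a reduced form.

D = 480, ⌊√D⌋ = 21
descent: ρ → (10,20,-2)  [lands on river]
river: ρ → (-2,20,10)
ρ-cycle length = 2 (tail of 1 descent step not counted)

2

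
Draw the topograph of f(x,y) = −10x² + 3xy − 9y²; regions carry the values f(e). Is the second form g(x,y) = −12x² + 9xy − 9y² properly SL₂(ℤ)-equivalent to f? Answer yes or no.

D₁ = -351, D₂ = -351
f is negative-definite; reduce −f:
−f: flip: (10,-3,9)→(9,3,10)
−f: reduced (well bottom): (9,3,10) with a≤c, −a<b≤a
flip sign back: reduced form of f is (-9,-3,-10)
g is negative-definite; reduce −g:
−g: flip: (12,-9,9)→(9,9,12)
−g: reduced (well bottom): (9,9,12) with a≤c, −a<b≤a
flip sign back: reduced form of g is (-9,-9,-12)
reduced forms (-9, -3, -10) vs (-9, -9, -12) ⇒ inequivalent

no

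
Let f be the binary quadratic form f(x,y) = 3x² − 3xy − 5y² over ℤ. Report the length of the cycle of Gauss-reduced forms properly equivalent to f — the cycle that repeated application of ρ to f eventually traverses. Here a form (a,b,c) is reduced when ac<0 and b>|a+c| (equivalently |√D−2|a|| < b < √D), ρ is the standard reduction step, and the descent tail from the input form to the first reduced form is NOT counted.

D = 69, ⌊√D⌋ = 8
descent: ρ → (-5,3,3)  [lands on river]
river: ρ → (3,3,-5)
river: ρ → (-5,7,1)
river: ρ → (1,7,-5)
ρ-cycle length = 4 (tail of 1 descent step not counted)

4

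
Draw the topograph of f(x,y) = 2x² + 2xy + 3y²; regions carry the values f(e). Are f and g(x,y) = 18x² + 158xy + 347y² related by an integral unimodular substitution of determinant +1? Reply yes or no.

D₁ = -20, D₂ = -20
f: reduced (well bottom): (2,2,3) with a≤c, −a<b≤a
g: translate: b→14 (≡158 mod 36), so (18,158,347)→(18,14,3)
g: flip: (18,14,3)→(3,-14,18)
g: translate: b→-2 (≡-14 mod 6), so (3,-14,18)→(3,-2,2)
g: flip: (3,-2,2)→(2,2,3)
g: reduced (well bottom): (2,2,3) with a≤c, −a<b≤a
reduced forms (2, 2, 3) vs (2, 2, 3) ⇒ equivalent

yes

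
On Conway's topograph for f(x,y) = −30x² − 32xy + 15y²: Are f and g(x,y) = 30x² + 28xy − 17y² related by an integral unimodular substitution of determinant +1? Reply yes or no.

D₁ = 2824, D₂ = 2824
river cycle of f (length 14): (15, 32, -30), (-30, 28, 17), (17, 40, -18), (-18, 32, 25), (25, 18, -25), (-25, 32, 18), (18, 40, -17), (-17, 28, 30), (30, 32, -15), (-15, 28, 34), … (4 more)
river cycle of g (length 14): (-17, 40, 18), (18, 32, -25), (-25, 18, 25), (25, 32, -18), (-18, 40, 17), (17, 28, -30), (-30, 32, 15), (15, 28, -34), (-34, 40, 9), (9, 50, -9), … (4 more)
cycles differ ⇒ inequivalent

no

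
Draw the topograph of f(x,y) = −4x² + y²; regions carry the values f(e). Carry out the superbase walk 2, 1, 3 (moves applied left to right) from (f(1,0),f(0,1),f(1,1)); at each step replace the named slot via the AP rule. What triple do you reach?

start (-4,1,-3) = (f(1,0),f(0,1),f(1,1))
replace slot 2: 2·((-4)+(-3)) − 1 = -15 → (-4,-15,-3)
replace slot 1: 2·((-15)+(-3)) − (-4) = -32 → (-32,-15,-3)
replace slot 3: 2·((-32)+(-15)) − (-3) = -91 → (-32,-15,-91)

-32,-15,-91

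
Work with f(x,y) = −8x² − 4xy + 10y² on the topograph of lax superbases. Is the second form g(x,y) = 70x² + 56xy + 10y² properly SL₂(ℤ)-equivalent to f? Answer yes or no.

D₁ = 336, D₂ = 336
river cycle of f (length 6): (10, 4, -8), (-8, 12, 6), (6, 12, -8), (-8, 4, 10), (10, 16, -2), (-2, 16, 10)
river cycle of g (length 6): (10, 4, -8), (-8, 12, 6), (6, 12, -8), (-8, 4, 10), (10, 16, -2), (-2, 16, 10)
cycles coincide ⇒ equivalent

yes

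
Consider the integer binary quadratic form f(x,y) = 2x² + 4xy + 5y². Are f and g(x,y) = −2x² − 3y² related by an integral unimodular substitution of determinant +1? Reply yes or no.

D₁ = -24, D₂ = -24
f: translate: b→0 (≡4 mod 4), so (2,4,5)→(2,0,3)
f: reduced (well bottom): (2,0,3) with a≤c, −a<b≤a
g is negative-definite; reduce −g:
−g: reduced (well bottom): (2,0,3) with a≤c, −a<b≤a
flip sign back: reduced form of g is (-2,0,-3)
reduced forms (2, 0, 3) vs (-2, 0, -3) ⇒ inequivalent

no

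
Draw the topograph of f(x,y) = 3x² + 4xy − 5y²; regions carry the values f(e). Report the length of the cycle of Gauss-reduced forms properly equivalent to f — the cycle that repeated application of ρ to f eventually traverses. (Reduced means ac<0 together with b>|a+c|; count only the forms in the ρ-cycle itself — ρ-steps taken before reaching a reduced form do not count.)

D = 76, ⌊√D⌋ = 8
river: ρ → (-5,6,2)
river: ρ → (2,6,-5)
river: ρ → (-5,4,3)
river: ρ → (3,8,-1)
river: ρ → (-1,8,3)
river: ρ → (3,4,-5)
ρ-cycle length = 6 (tail of 0 descent steps not counted)

6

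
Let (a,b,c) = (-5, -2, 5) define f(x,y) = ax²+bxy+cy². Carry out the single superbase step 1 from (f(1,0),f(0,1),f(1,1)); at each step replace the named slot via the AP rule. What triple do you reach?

start (-5,5,-2) = (f(1,0),f(0,1),f(1,1))
replace slot 1: 2·(5+(-2)) − (-5) = 11 → (11,5,-2)

11,5,-2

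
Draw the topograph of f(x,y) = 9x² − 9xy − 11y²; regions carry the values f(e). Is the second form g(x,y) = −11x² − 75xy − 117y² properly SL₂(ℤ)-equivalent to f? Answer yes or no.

D₁ = 477, D₂ = 477
river cycle of f (length 8): (-11, 9, 9), (9, 9, -11), (-11, 13, 7), (7, 15, -9), (-9, 21, 1), (1, 21, -9), (-9, 15, 7), (7, 13, -11)
river cycle of g (length 8): (-11, 13, 7), (7, 15, -9), (-9, 21, 1), (1, 21, -9), (-9, 15, 7), (7, 13, -11), (-11, 9, 9), (9, 9, -11)
cycles coincide ⇒ equivalent

yes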